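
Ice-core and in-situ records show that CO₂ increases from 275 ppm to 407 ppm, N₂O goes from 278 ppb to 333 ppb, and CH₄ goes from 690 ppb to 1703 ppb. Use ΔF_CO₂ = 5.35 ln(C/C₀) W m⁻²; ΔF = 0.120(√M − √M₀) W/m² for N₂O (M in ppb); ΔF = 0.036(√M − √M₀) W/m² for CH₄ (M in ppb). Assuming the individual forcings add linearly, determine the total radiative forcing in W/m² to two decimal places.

CO₂: 5.35 × ln(407/275) = 5.35 × ln(1.48000) = 5.35 × 0.39204 = 2.0974 W/m².
N₂O: 0.120 × (√333 − √278) = 0.120 × (18.2483 − 16.6733) = 0.120 × 1.5750 = 0.1890 W/m².
CH₄: 0.036 × (√1703 − √690) = 0.036 × (41.2674 − 26.2679) = 0.036 × 14.9995 = 0.5400 W/m².
Total ΔF = 2.0974 + 0.1890 + 0.5400 = 2.8264 W/m².

ΔF = 2.83 W/m²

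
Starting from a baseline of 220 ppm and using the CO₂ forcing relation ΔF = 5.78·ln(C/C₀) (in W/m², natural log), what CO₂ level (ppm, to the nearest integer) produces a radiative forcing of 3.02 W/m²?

C ≈ 371 ppm

Set 5.78 ln(C/220) = 3.02, so ln(C/220) = 3.02/5.78 = 0.52249.
Then C/220 = e^0.52249 = 1.68622, giving C = 220 × 1.68622 = 370.97 ppm.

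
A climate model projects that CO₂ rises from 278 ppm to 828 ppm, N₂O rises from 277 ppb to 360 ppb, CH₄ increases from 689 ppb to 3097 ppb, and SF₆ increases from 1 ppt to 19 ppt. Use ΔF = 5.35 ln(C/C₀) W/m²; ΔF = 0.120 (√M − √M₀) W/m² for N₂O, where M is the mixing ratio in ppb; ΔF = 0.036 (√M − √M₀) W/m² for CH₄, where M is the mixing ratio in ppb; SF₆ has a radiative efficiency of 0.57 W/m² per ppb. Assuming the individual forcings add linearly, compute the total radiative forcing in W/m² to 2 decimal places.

ΔF = 7.19 W/m²

CO₂: 5.35 × ln(828/278) = 5.35 × ln(2.97842) = 5.35 × 1.09139 = 5.8389 W/m².
N₂O: 0.120 × (√360 − √277) = 0.120 × (18.9737 − 16.6433) = 0.120 × 2.3304 = 0.2796 W/m².
CH₄: 0.036 × (√3097 − √689) = 0.036 × (55.6507 − 26.2488) = 0.036 × 29.4019 = 1.0585 W/m².
SF₆: Δ = 19 − 1 = 18 ppt = 0.018 ppb; ΔF = 0.57 × 0.018 = 0.0103 W/m².
Total ΔF = 5.8389 + 0.2796 + 1.0585 + 0.0103 = 7.1873 W/m².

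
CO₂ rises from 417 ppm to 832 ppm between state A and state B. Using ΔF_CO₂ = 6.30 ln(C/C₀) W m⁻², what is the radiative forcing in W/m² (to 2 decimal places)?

ΔF = 4.35 W/m²

CO₂ absorption bands are partially saturated, so forcing scales with the logarithm of the concentration ratio.
CO₂: 6.30 × ln(832/417) = 6.30 × ln(1.99520) = 6.30 × 0.69074 = 4.3517 W/m².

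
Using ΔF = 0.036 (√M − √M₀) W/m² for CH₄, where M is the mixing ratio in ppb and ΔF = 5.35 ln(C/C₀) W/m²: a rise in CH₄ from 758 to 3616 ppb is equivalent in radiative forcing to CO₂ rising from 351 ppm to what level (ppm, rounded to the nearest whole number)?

C ≈ 437 ppm

CH₄ forcing: 0.036 × (√3616 − √758) = 0.036 × (60.1332 − 27.5318) = 0.036 × 32.6014 = 1.17365 W/m².
Set 5.35 ln(C/351) = 1.17365: ln(C/351) = 1.17365/5.35 = 0.21937, so C = 351 × e^0.21937 = 351 × 1.24529 = 437.10 ppm.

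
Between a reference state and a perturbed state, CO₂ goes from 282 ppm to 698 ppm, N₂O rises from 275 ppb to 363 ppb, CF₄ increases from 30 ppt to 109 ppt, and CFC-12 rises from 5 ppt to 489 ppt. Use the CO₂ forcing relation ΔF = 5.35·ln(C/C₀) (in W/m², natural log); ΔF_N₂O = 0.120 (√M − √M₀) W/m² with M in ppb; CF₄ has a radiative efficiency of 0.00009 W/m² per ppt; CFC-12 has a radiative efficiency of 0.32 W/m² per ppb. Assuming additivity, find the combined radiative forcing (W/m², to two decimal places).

ΔF = 5.31 W/m²

CO₂: 5.35 × ln(698/282) = 5.35 × ln(2.47518) = 5.35 × 0.90631 = 4.8488 W/m².
N₂O: 0.120 × (√363 − √275) = 0.120 × (19.0526 − 16.5831) = 0.120 × 2.4695 = 0.2963 W/m².
CF₄: ΔF = 0.00009 × (109 − 30) = 0.00009 × 79 = 0.0071 W/m².
CFC-12: Δ = 489 − 5 = 484 ppt = 0.484 ppb; ΔF = 0.32 × 0.484 = 0.1549 W/m².
Total ΔF = 4.8488 + 0.2963 + 0.0071 + 0.1549 = 5.3071 W/m².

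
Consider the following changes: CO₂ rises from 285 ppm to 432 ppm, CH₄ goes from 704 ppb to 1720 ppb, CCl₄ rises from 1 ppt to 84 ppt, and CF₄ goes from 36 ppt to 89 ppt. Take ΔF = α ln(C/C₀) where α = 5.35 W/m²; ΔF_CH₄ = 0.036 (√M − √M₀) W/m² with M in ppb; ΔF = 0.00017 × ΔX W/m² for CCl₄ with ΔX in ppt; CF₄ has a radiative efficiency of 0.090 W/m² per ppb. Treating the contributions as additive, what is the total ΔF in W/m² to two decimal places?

CO₂: 5.35 × ln(432/285) = 5.35 × ln(1.51579) = 5.35 × 0.41594 = 2.2253 W/m².
CH₄: 0.036 × (√1720 − √704) = 0.036 × (41.4729 − 26.5330) = 0.036 × 14.9399 = 0.5378 W/m².
CCl₄: ΔF = 0.00017 × (84 − 1) = 0.00017 × 83 = 0.0141 W/m².
CF₄: Δ = 89 − 36 = 53 ppt = 0.053 ppb; ΔF = 0.090 × 0.053 = 0.0048 W/m².
Total ΔF = 2.2253 + 0.5378 + 0.0141 + 0.0048 = 2.7820 W/m².

ΔF = 2.78 W/m²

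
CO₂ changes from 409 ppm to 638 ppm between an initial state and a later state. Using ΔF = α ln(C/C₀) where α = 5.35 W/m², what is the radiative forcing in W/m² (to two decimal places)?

CO₂: 5.35 × ln(638/409) = 5.35 × ln(1.55990) = 5.35 × 0.44462 = 2.3787 W/m².

ΔF = 2.38 W/m²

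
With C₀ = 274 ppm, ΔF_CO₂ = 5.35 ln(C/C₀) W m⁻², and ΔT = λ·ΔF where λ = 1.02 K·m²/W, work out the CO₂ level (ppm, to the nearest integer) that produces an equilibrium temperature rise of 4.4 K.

Required forcing: ΔF = ΔT/λ = 4.4/1.02 = 4.3137 W/m².
Then ln(C/274) = ΔF/5.35 = 4.3137/5.35 = 0.80630.
So C = 274 × e^0.80630 = 274 × 2.23961 = 613.65 ppm.

C ≈ 614 ppm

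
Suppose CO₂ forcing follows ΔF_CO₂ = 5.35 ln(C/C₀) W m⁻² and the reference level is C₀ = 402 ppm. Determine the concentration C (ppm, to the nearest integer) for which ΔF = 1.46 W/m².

C ≈ 528 ppm

Set 5.35 ln(C/402) = 1.46, so ln(C/402) = 1.46/5.35 = 0.27290.
Then C/402 = e^0.27290 = 1.31377, giving C = 402 × 1.31377 = 528.14 ppm.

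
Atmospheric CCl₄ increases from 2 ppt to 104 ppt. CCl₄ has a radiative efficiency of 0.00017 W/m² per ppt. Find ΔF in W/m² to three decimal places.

ΔF = 0.017 W/m²

CCl₄: ΔF = 0.00017 × (104 − 2) = 0.00017 × 102 = 0.0173 W/m².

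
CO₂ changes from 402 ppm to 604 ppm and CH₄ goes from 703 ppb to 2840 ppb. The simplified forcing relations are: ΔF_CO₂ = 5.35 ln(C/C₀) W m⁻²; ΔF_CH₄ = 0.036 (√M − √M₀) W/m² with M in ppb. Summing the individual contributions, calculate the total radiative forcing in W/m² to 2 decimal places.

CO₂: 5.35 × ln(604/402) = 5.35 × ln(1.50249) = 5.35 × 0.40712 = 2.1781 W/m².
CH₄: 0.036 × (√2840 − √703) = 0.036 × (53.2917 − 26.5141) = 0.036 × 26.7776 = 0.9640 W/m².
Total ΔF = 2.1781 + 0.9640 = 3.1421 W/m².

ΔF = 3.14 W/m²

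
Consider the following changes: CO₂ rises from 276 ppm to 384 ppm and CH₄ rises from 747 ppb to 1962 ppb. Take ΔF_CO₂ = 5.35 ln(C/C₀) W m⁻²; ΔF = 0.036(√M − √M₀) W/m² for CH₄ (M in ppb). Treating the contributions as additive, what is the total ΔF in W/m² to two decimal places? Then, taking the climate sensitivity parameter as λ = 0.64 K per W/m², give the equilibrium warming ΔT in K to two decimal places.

CO₂: 5.35 × ln(384/276) = 5.35 × ln(1.39130) = 5.35 × 0.33024 = 1.7668 W/m².
CH₄: 0.036 × (√1962 − √747) = 0.036 × (44.2945 − 27.3313) = 0.036 × 16.9632 = 0.6107 W/m².
Total ΔF = 1.7668 + 0.6107 = 2.3775 W/m².
ΔT = λ ΔF = 0.64 × 2.38 = 1.5232 K.

ΔF = 2.38 W/m²; ΔT = 1.52 K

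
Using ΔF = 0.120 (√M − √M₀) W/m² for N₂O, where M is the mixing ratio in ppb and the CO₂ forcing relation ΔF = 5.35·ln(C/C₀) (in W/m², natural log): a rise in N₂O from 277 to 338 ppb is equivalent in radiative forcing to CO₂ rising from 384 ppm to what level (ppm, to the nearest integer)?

N₂O forcing: 0.120 × (√338 − √277) = 0.120 × (18.3848 − 16.6433) = 0.120 × 1.7415 = 0.20898 W/m².
Set 5.35 ln(C/384) = 0.20898: ln(C/384) = 0.20898/5.35 = 0.03906, so C = 384 × e^0.03906 = 384 × 1.03983 = 399.29 ppm.

C ≈ 399 ppm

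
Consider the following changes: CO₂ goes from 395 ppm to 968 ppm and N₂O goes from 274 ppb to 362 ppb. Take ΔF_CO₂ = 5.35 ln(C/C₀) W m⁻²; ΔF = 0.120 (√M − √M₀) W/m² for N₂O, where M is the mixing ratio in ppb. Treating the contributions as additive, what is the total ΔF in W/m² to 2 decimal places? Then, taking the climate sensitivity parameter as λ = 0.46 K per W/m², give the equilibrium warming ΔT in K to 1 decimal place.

ΔF = 5.09 W/m²; ΔT = 2.3 K

CO₂: 5.35 × ln(968/395) = 5.35 × ln(2.45063) = 5.35 × 0.89635 = 4.7955 W/m².
N₂O: 0.120 × (√362 − √274) = 0.120 × (19.0263 − 16.5529) = 0.120 × 2.4734 = 0.2968 W/m².
Total ΔF = 4.7955 + 0.2968 = 5.0923 W/m².
ΔT = λ ΔF = 0.46 × 5.09 = 2.3414 K.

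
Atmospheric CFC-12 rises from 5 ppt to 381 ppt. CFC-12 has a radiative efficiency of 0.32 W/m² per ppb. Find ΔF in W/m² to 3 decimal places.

ΔF = 0.120 W/m²

CFC-12: Δ = 381 − 5 = 376 ppt = 0.376 ppb; ΔF = 0.32 × 0.376 = 0.1203 W/m².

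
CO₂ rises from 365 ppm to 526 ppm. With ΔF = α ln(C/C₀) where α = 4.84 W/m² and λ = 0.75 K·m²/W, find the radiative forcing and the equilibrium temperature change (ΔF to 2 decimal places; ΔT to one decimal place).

CO₂: 4.84 × ln(526/365) = 4.84 × ln(1.44110) = 4.84 × 0.36541 = 1.7686 W/m².
ΔT = λ ΔF = 0.75 × 1.77 = 1.3275 K.

ΔF = 1.77 W/m²; ΔT = 1.3 K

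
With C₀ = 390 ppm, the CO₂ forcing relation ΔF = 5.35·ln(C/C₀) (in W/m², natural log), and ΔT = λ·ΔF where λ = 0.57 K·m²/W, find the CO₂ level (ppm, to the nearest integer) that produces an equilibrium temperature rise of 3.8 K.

C ≈ 1356 ppm

Required forcing: ΔF = ΔT/λ = 3.8/0.57 = 6.6667 W/m².
Then ln(C/390) = ΔF/5.35 = 6.6667/5.35 = 1.24611.
So C = 390 × e^1.24611 = 390 × 3.47679 = 1355.95 ppm.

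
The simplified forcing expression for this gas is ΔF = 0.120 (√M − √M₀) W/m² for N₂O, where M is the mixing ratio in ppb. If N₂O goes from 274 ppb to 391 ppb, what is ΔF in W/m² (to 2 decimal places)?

ΔF = 0.39 W/m²

N₂O: 0.120 × (√391 − √274) = 0.120 × (19.7737 − 16.5529) = 0.120 × 3.2208 = 0.3865 W/m².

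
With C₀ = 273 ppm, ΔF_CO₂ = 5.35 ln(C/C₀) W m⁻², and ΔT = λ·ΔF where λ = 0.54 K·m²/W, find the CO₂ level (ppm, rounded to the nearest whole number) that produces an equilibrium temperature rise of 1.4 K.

C ≈ 443 ppm

Required forcing: ΔF = ΔT/λ = 1.4/0.54 = 2.5926 W/m².
Then ln(C/273) = ΔF/5.35 = 2.5926/5.35 = 0.48460.
So C = 273 × e^0.48460 = 273 × 1.62353 = 443.22 ppm.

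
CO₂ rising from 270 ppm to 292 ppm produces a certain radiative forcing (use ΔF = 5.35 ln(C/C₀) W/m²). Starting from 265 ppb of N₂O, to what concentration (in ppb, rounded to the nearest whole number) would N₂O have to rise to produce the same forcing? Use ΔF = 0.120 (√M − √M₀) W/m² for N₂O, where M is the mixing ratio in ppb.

CO₂ forcing: 5.35 × ln(292/270) = 5.35 × 0.078332 = 0.41908 W/m².
Set 0.120(√M − √265) = 0.41908: √M = 0.41908/0.120 + √265 = 3.4923 + 16.2788 = 19.7711.
M = (19.7711)² = 390.90 ppb.

M ≈ 391 ppb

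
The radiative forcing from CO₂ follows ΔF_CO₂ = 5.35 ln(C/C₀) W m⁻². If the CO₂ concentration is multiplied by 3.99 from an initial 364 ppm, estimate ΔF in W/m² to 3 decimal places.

ΔF = 5.35 × ln(3.99) = 5.35 × 1.38379 = 7.4033 W/m².

ΔF = 7.403 W/m²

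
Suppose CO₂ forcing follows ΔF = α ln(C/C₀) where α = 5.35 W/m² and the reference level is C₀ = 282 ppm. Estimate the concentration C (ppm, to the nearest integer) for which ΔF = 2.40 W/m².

C ≈ 442 ppm

Set 5.35 ln(C/282) = 2.40, so ln(C/282) = 2.40/5.35 = 0.44860.
Then C/282 = e^0.44860 = 1.56612, giving C = 282 × 1.56612 = 441.65 ppm.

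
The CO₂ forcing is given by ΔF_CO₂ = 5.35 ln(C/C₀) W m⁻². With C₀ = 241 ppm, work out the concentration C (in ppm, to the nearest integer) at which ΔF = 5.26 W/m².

Set 5.35 ln(C/241) = 5.26, so ln(C/241) = 5.26/5.35 = 0.98318.
Then C/241 = e^0.98318 = 2.67294, giving C = 241 × 2.67294 = 644.18 ppm.

C ≈ 644 ppm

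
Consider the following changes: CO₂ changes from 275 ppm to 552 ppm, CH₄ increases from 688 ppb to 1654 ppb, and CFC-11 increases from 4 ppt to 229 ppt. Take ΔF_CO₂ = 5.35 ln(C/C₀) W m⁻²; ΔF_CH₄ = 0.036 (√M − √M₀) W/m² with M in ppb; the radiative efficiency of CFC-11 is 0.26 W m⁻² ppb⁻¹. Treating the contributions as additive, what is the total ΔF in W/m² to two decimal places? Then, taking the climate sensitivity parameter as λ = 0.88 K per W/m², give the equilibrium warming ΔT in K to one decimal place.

CO₂: 5.35 × ln(552/275) = 5.35 × ln(2.00727) = 5.35 × 0.69678 = 3.7278 W/m².
CH₄: 0.036 × (√1654 − √688) = 0.036 × (40.6694 − 26.2298) = 0.036 × 14.4396 = 0.5198 W/m².
CFC-11: Δ = 229 − 4 = 225 ppt = 0.225 ppb; ΔF = 0.26 × 0.225 = 0.0585 W/m².
Total ΔF = 3.7278 + 0.5198 + 0.0585 = 4.3061 W/m².
ΔT = λ ΔF = 0.88 × 4.31 = 3.7928 K.

ΔF = 4.31 W/m²; ΔT = 3.8 K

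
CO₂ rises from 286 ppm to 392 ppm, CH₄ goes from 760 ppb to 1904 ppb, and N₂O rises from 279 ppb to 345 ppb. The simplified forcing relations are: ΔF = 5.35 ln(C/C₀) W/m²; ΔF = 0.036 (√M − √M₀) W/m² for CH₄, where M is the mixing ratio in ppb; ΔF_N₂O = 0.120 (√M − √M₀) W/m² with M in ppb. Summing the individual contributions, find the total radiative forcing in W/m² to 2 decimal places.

ΔF = 2.49 W/m²

CO₂: 5.35 × ln(392/286) = 5.35 × ln(1.37063) = 5.35 × 0.31527 = 1.6867 W/m².
CH₄: 0.036 × (√1904 − √760) = 0.036 × (43.6348 − 27.5681) = 0.036 × 16.0667 = 0.5784 W/m².
N₂O: 0.120 × (√345 − √279) = 0.120 × (18.5742 − 16.7033) = 0.120 × 1.8709 = 0.2245 W/m².
Total ΔF = 1.6867 + 0.5784 + 0.2245 = 2.4896 W/m².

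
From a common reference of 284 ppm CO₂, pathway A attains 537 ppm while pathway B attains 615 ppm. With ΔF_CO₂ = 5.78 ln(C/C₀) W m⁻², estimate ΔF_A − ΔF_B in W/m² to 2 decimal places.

ΔF_A = 5.78 ln(537/284) = 5.78 × 0.63702 = 3.6820 W/m².
ΔF_B = 5.78 ln(615/284) = 5.78 × 0.77265 = 4.4659 W/m².
Difference: 3.6820 − 4.4659 = -0.7839 W/m².
(Equivalently, ΔF_A − ΔF_B = 5.78 ln(537/615) = 5.78 × -0.13562 = -0.7839 W/m².)

ΔF_A − ΔF_B = -0.78 W/m²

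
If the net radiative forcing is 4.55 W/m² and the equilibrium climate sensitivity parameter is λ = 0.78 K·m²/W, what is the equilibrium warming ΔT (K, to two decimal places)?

ΔT = 3.55 K

ΔT = λ ΔF = 0.78 × 4.55 = 3.5490 K.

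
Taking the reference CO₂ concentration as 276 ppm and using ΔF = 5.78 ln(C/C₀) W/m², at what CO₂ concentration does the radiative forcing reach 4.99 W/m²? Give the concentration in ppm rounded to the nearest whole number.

C ≈ 654 ppm

Set 5.78 ln(C/276) = 4.99, so ln(C/276) = 4.99/5.78 = 0.86332.
Then C/276 = e^0.86332 = 2.37102, giving C = 276 × 2.37102 = 654.40 ppm.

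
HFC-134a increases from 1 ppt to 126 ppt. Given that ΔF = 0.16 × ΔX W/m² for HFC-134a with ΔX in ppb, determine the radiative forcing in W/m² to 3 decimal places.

HFC-134a: Δ = 126 − 1 = 125 ppt = 0.125 ppb; ΔF = 0.16 × 0.125 = 0.0200 W/m².

ΔF = 0.020 W/m²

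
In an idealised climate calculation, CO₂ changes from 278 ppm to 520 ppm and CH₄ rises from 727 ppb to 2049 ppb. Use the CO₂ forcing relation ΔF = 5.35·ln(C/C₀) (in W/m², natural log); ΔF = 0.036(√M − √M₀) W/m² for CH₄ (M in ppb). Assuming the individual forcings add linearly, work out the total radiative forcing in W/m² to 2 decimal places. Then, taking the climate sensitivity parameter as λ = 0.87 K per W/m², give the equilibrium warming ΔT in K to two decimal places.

ΔF = 4.01 W/m²; ΔT = 3.49 K

CO₂: 5.35 × ln(520/278) = 5.35 × ln(1.87050) = 5.35 × 0.62621 = 3.3502 W/m².
CH₄: 0.036 × (√2049 − √727) = 0.036 × (45.2659 − 26.9629) = 0.036 × 18.3030 = 0.6589 W/m².
Total ΔF = 3.3502 + 0.6589 = 4.0091 W/m².
ΔT = λ ΔF = 0.87 × 4.01 = 3.4887 K.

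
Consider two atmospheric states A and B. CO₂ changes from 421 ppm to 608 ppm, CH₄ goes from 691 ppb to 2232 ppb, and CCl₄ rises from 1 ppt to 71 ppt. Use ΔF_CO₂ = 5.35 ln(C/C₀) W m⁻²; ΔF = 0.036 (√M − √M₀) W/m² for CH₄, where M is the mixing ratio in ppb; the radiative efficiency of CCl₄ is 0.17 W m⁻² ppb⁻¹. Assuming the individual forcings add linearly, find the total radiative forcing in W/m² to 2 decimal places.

ΔF = 2.73 W/m²

CO₂: 5.35 × ln(608/421) = 5.35 × ln(1.44418) = 5.35 × 0.36754 = 1.9663 W/m².
CH₄: 0.036 × (√2232 − √691) = 0.036 × (47.2440 − 26.2869) = 0.036 × 20.9571 = 0.7545 W/m².
CCl₄: Δ = 71 − 1 = 70 ppt = 0.070 ppb; ΔF = 0.17 × 0.070 = 0.0119 W/m².
Total ΔF = 1.9663 + 0.7545 + 0.0119 = 2.7327 W/m².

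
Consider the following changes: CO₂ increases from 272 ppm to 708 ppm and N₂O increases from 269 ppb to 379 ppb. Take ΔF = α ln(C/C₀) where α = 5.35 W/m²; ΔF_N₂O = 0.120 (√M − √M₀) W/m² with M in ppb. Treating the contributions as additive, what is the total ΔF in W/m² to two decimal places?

ΔF = 5.49 W/m²

CO₂: 5.35 × ln(708/272) = 5.35 × ln(2.60294) = 5.35 × 0.95664 = 5.1180 W/m².
N₂O: 0.120 × (√379 − √269) = 0.120 × (19.4679 − 16.4012) = 0.120 × 3.0667 = 0.3680 W/m².
Total ΔF = 5.1180 + 0.3680 = 5.4860 W/m².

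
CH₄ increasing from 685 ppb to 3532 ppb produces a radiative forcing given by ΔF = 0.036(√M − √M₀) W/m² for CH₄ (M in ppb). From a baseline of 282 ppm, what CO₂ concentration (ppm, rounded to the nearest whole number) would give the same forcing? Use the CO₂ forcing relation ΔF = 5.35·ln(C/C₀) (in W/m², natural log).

CH₄ forcing: 0.036 × (√3532 − √685) = 0.036 × (59.4306 − 26.1725) = 0.036 × 33.2581 = 1.19729 W/m².
Set 5.35 ln(C/282) = 1.19729: ln(C/282) = 1.19729/5.35 = 0.22379, so C = 282 × e^0.22379 = 282 × 1.25081 = 352.73 ppm.

C ≈ 353 ppm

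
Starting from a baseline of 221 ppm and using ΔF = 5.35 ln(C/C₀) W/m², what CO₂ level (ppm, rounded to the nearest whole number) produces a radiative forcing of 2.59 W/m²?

Set 5.35 ln(C/221) = 2.59, so ln(C/221) = 2.59/5.35 = 0.48411.
Then C/221 = e^0.48411 = 1.62273, giving C = 221 × 1.62273 = 358.62 ppm.

C ≈ 359 ppm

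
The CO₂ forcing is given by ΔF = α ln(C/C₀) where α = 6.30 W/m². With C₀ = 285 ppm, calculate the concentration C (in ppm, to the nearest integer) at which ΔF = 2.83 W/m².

Set 6.30 ln(C/285) = 2.83, so ln(C/285) = 2.83/6.30 = 0.44921.
Then C/285 = e^0.44921 = 1.56707, giving C = 285 × 1.56707 = 446.61 ppm.

C ≈ 447 ppm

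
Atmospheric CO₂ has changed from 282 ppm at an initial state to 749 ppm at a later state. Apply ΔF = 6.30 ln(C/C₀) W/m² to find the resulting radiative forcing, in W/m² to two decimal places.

CO₂: 6.30 × ln(749/282) = 6.30 × ln(2.65603) = 6.30 × 0.97683 = 6.1540 W/m².

ΔF = 6.15 W/m²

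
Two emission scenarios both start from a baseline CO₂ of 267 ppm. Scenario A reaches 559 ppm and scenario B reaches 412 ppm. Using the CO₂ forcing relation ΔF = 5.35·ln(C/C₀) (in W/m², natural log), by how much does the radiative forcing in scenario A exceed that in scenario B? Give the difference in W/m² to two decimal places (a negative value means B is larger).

ΔF_A − ΔF_B = 1.63 W/m²

ΔF_A = 5.35 ln(559/267) = 5.35 × 0.73890 = 3.9531 W/m².
ΔF_B = 5.35 ln(412/267) = 5.35 × 0.43377 = 2.3207 W/m².
Difference: 3.9531 − 2.3207 = 1.6324 W/m².
(Equivalently, ΔF_A − ΔF_B = 5.35 ln(559/412) = 5.35 × 0.30513 = 1.6324 W/m².)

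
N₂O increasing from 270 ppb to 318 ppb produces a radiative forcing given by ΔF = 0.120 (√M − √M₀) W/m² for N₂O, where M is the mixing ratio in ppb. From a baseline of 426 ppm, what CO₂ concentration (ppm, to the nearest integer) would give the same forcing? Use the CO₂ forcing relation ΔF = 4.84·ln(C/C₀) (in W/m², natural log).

C ≈ 441 ppm

N₂O forcing: 0.120 × (√318 − √270) = 0.120 × (17.8326 − 16.4317) = 0.120 × 1.4009 = 0.16811 W/m².
Set 4.84 ln(C/426) = 0.16811: ln(C/426) = 0.16811/4.84 = 0.03473, so C = 426 × e^0.03473 = 426 × 1.03534 = 441.05 ppm.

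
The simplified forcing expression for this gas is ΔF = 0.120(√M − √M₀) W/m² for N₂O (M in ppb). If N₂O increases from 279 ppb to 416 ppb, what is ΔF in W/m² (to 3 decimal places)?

N₂O: 0.120 × (√416 − √279) = 0.120 × (20.3961 − 16.7033) = 0.120 × 3.6928 = 0.4431 W/m².

ΔF = 0.443 W/m²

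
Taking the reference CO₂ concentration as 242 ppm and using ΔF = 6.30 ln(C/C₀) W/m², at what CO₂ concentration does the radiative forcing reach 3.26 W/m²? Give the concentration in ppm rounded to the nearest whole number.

C ≈ 406 ppm

Set 6.30 ln(C/242) = 3.26, so ln(C/242) = 3.26/6.30 = 0.51746.
Then C/242 = e^0.51746 = 1.67776, giving C = 242 × 1.67776 = 406.02 ppm.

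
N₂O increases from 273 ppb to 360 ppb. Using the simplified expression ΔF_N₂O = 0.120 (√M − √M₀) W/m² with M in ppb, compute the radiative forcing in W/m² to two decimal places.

N₂O: 0.120 × (√360 − √273) = 0.120 × (18.9737 − 16.5227) = 0.120 × 2.4510 = 0.2941 W/m².

ΔF = 0.29 W/m²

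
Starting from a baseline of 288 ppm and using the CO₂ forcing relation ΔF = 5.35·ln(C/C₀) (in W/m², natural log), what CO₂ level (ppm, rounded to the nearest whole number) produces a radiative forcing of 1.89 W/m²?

Set 5.35 ln(C/288) = 1.89, so ln(C/288) = 1.89/5.35 = 0.35327.
Then C/288 = e^0.35327 = 1.42372, giving C = 288 × 1.42372 = 410.03 ppm.

C ≈ 410 ppm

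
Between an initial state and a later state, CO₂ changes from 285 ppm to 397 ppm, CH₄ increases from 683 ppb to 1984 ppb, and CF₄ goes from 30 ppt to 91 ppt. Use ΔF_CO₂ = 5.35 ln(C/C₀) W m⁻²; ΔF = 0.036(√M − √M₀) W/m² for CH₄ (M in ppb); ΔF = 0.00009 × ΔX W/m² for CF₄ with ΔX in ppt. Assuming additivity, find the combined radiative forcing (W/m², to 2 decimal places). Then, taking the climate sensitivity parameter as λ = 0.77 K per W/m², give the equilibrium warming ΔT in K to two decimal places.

CO₂: 5.35 × ln(397/285) = 5.35 × ln(1.39298) = 5.35 × 0.33145 = 1.7733 W/m².
CH₄: 0.036 × (√1984 − √683) = 0.036 × (44.5421 − 26.1343) = 0.036 × 18.4078 = 0.6627 W/m².
CF₄: ΔF = 0.00009 × (91 − 30) = 0.00009 × 61 = 0.0055 W/m².
Total ΔF = 1.7733 + 0.6627 + 0.0055 = 2.4415 W/m².
ΔT = λ ΔF = 0.77 × 2.44 = 1.8788 K.

ΔF = 2.44 W/m²; ΔT = 1.88 K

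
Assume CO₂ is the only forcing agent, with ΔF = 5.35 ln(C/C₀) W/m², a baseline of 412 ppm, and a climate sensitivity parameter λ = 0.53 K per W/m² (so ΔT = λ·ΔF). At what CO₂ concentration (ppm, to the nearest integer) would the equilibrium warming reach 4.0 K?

Required forcing: ΔF = ΔT/λ = 4.0/0.53 = 7.5472 W/m².
Then ln(C/412) = ΔF/5.35 = 7.5472/5.35 = 1.41069.
So C = 412 × e^1.41069 = 412 × 4.09878 = 1688.70 ppm.

C ≈ 1689 ppm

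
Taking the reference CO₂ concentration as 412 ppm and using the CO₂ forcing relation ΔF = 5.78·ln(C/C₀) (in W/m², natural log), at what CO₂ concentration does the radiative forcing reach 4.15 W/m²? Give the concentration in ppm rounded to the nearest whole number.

C ≈ 845 ppm

Set 5.78 ln(C/412) = 4.15, so ln(C/412) = 4.15/5.78 = 0.71799.
Then C/412 = e^0.71799 = 2.05031, giving C = 412 × 2.05031 = 844.73 ppm.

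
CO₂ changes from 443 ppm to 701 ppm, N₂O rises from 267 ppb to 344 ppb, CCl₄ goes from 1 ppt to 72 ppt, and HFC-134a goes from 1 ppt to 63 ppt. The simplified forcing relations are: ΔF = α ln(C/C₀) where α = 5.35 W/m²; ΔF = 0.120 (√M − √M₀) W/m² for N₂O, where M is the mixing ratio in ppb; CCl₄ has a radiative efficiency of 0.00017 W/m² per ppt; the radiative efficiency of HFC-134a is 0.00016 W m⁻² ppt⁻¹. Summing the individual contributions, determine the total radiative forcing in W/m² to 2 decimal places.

CO₂: 5.35 × ln(701/443) = 5.35 × ln(1.58239) = 5.35 × 0.45894 = 2.4553 W/m².
N₂O: 0.120 × (√344 − √267) = 0.120 × (18.5472 − 16.3401) = 0.120 × 2.2071 = 0.2649 W/m².
CCl₄: ΔF = 0.00017 × (72 − 1) = 0.00017 × 71 = 0.0121 W/m².
HFC-134a: ΔF = 0.00016 × (63 − 1) = 0.00016 × 62 = 0.0099 W/m².
Total ΔF = 2.4553 + 0.2649 + 0.0121 + 0.0099 = 2.7422 W/m².

ΔF = 2.74 W/m²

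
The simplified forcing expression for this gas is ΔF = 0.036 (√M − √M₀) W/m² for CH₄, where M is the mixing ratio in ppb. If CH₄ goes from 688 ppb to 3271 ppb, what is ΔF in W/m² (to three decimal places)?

ΔF = 1.115 W/m²

CH₄: 0.036 × (√3271 − √688) = 0.036 × (57.1927 − 26.2298) = 0.036 × 30.9629 = 1.1147 W/m².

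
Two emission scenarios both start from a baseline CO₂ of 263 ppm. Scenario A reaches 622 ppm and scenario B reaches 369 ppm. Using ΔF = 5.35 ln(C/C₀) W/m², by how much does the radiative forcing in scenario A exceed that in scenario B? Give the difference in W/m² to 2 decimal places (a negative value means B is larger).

ΔF_A = 5.35 ln(622/263) = 5.35 × 0.86079 = 4.6052 W/m².
ΔF_B = 5.35 ln(369/263) = 5.35 × 0.33864 = 1.8117 W/m².
Difference: 4.6052 − 1.8117 = 2.7935 W/m².

ΔF_A − ΔF_B = 2.79 W/m²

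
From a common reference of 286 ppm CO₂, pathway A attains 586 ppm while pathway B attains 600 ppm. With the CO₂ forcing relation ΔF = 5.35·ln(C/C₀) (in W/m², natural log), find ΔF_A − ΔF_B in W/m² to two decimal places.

ΔF_A = 5.35 ln(586/286) = 5.35 × 0.71733 = 3.8377 W/m².
ΔF_B = 5.35 ln(600/286) = 5.35 × 0.74094 = 3.9640 W/m².
Difference: 3.8377 − 3.9640 = -0.1263 W/m².
(Equivalently, ΔF_A − ΔF_B = 5.35 ln(586/600) = 5.35 × -0.02361 = -0.1263 W/m².)

ΔF_A − ΔF_B = -0.13 W/m²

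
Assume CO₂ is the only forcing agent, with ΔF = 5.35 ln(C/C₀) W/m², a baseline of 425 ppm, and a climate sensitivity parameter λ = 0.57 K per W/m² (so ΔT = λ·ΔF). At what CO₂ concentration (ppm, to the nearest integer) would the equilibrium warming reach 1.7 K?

Required forcing: ΔF = ΔT/λ = 1.7/0.57 = 2.9825 W/m².
Then ln(C/425) = ΔF/5.35 = 2.9825/5.35 = 0.55748.
So C = 425 × e^0.55748 = 425 × 1.74627 = 742.16 ppm.

C ≈ 742 ppm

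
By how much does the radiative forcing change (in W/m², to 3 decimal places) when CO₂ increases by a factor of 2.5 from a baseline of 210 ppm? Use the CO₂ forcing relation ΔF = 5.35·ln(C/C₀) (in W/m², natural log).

ΔF = 5.35 × ln(2.5) = 5.35 × 0.91629 = 4.9022 W/m².

ΔF = 4.902 W/m²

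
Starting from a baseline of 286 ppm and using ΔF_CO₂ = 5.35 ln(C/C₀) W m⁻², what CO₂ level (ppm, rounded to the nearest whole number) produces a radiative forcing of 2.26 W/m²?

C ≈ 436 ppm

Set 5.35 ln(C/286) = 2.26, so ln(C/286) = 2.26/5.35 = 0.42243.
Then C/286 = e^0.42243 = 1.52566, giving C = 286 × 1.52566 = 436.34 ppm.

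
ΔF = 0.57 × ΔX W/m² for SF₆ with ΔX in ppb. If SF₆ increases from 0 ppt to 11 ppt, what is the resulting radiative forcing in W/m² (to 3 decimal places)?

ΔF = 0.006 W/m²

SF₆: Δ = 11 − 0 = 11 ppt = 0.011 ppb; ΔF = 0.57 × 0.011 = 0.0063 W/m².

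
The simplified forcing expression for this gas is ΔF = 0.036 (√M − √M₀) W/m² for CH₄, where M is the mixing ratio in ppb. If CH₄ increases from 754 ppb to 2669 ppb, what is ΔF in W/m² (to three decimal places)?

ΔF = 0.871 W/m²

CH₄: 0.036 × (√2669 − √754) = 0.036 × (51.6624 − 27.4591) = 0.036 × 24.2033 = 0.8713 W/m².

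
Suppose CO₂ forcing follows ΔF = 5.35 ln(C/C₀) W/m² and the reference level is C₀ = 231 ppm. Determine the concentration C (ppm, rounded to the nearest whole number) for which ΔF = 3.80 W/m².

C ≈ 470 ppm

Set 5.35 ln(C/231) = 3.80, so ln(C/231) = 3.80/5.35 = 0.71028.
Then C/231 = e^0.71028 = 2.03456, giving C = 231 × 2.03456 = 469.98 ppm.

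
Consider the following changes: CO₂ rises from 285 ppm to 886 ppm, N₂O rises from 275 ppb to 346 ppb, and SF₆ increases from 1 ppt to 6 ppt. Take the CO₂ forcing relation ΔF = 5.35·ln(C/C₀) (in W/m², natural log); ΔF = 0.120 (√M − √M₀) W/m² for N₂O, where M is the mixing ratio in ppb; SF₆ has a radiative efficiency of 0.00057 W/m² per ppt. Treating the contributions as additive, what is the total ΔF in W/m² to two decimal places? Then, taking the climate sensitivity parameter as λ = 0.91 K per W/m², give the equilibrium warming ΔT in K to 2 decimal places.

ΔF = 6.31 W/m²; ΔT = 5.74 K

CO₂: 5.35 × ln(886/285) = 5.35 × ln(3.10877) = 5.35 × 1.13423 = 6.0681 W/m².
N₂O: 0.120 × (√346 − √275) = 0.120 × (18.6011 − 16.5831) = 0.120 × 2.0180 = 0.2422 W/m².
SF₆: ΔF = 0.00057 × (6 − 1) = 0.00057 × 5 = 0.0029 W/m².
Total ΔF = 6.0681 + 0.2422 + 0.0029 = 6.3132 W/m².
ΔT = λ ΔF = 0.91 × 6.31 = 5.7421 K.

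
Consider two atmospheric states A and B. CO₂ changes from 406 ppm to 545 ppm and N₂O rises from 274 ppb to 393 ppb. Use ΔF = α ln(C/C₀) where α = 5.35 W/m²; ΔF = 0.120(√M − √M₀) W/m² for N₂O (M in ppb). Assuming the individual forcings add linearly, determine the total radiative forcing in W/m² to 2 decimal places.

CO₂: 5.35 × ln(545/406) = 5.35 × ln(1.34236) = 5.35 × 0.29443 = 1.5752 W/m².
N₂O: 0.120 × (√393 − √274) = 0.120 × (19.8242 − 16.5529) = 0.120 × 3.2713 = 0.3926 W/m².
Total ΔF = 1.5752 + 0.3926 = 1.9678 W/m².

ΔF = 1.97 W/m²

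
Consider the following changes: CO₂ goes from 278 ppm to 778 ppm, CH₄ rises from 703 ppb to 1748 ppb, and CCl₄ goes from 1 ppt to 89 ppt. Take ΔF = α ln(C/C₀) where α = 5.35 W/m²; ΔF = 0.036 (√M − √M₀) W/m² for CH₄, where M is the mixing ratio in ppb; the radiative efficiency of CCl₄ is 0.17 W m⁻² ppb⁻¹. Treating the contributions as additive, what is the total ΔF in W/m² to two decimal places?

ΔF = 6.07 W/m²

CO₂: 5.35 × ln(778/278) = 5.35 × ln(2.79856) = 5.35 × 1.02910 = 5.5057 W/m².
CH₄: 0.036 × (√1748 − √703) = 0.036 × (41.8091 − 26.5141) = 0.036 × 15.2950 = 0.5506 W/m².
CCl₄: Δ = 89 − 1 = 88 ppt = 0.088 ppb; ΔF = 0.17 × 0.088 = 0.0150 W/m².
Total ΔF = 5.5057 + 0.5506 + 0.0150 = 6.0713 W/m².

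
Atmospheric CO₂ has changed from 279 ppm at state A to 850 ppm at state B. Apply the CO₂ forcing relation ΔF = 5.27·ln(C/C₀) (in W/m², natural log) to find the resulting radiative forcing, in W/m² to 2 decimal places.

ΔF = 5.87 W/m²

CO₂: 5.27 × ln(850/279) = 5.27 × ln(3.04659) = 5.27 × 1.11402 = 5.8709 W/m².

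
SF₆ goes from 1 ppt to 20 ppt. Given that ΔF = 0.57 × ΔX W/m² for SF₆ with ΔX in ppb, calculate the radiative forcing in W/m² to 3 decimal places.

ΔF = 0.011 W/m²

SF₆: Δ = 20 − 1 = 19 ppt = 0.019 ppb; ΔF = 0.57 × 0.019 = 0.0108 W/m².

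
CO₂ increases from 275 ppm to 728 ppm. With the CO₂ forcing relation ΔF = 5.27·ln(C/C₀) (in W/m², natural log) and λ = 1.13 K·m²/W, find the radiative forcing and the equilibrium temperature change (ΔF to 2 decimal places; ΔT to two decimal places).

ΔF = 5.13 W/m²; ΔT = 5.80 K

CO₂: 5.27 × ln(728/275) = 5.27 × ln(2.64727) = 5.27 × 0.97353 = 5.1305 W/m².
ΔT = λ ΔF = 1.13 × 5.13 = 5.7969 K.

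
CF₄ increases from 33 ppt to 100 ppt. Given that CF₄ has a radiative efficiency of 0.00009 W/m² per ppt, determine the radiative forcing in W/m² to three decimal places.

CF₄: ΔF = 0.00009 × (100 − 33) = 0.00009 × 67 = 0.0060 W/m².

ΔF = 0.006 W/m²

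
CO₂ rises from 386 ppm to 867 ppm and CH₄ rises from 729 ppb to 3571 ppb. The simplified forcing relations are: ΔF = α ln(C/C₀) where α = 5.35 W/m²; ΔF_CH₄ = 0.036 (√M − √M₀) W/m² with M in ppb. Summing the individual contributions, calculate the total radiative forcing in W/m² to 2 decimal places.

ΔF = 5.51 W/m²

CO₂: 5.35 × ln(867/386) = 5.35 × ln(2.24611) = 5.35 × 0.80920 = 4.3292 W/m².
CH₄: 0.036 × (√3571 − √729) = 0.036 × (59.7578 − 27.0000) = 0.036 × 32.7578 = 1.1793 W/m².
Total ΔF = 4.3292 + 1.1793 = 5.5085 W/m².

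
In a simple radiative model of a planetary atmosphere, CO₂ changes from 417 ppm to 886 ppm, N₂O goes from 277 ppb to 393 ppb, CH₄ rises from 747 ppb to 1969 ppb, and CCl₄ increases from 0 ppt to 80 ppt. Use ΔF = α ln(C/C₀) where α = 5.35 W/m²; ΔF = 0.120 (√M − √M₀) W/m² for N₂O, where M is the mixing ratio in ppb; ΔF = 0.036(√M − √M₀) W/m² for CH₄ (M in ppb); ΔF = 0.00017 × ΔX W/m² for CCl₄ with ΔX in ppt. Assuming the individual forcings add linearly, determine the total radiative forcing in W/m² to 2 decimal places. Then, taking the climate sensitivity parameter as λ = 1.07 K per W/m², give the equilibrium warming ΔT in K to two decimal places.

ΔF = 5.04 W/m²; ΔT = 5.39 K

CO₂: 5.35 × ln(886/417) = 5.35 × ln(2.12470) = 5.35 × 0.75363 = 4.0319 W/m².
N₂O: 0.120 × (√393 − √277) = 0.120 × (19.8242 − 16.6433) = 0.120 × 3.1809 = 0.3817 W/m².
CH₄: 0.036 × (√1969 − √747) = 0.036 × (44.3734 − 27.3313) = 0.036 × 17.0421 = 0.6135 W/m².
CCl₄: ΔF = 0.00017 × (80 − 0) = 0.00017 × 80 = 0.0136 W/m².
Total ΔF = 4.0319 + 0.3817 + 0.6135 + 0.0136 = 5.0407 W/m².
ΔT = λ ΔF = 1.07 × 5.04 = 5.3928 K.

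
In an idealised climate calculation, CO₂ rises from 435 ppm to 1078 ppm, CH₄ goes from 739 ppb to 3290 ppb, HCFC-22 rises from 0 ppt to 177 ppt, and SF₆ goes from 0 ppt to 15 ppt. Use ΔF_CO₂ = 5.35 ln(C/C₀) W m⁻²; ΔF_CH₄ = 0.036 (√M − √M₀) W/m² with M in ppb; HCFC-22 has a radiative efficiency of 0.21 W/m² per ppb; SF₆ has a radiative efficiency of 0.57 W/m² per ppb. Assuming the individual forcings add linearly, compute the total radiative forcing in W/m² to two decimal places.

CO₂: 5.35 × ln(1078/435) = 5.35 × ln(2.47816) = 5.35 × 0.90752 = 4.8552 W/m².
CH₄: 0.036 × (√3290 − √739) = 0.036 × (57.3585 − 27.1846) = 0.036 × 30.1739 = 1.0863 W/m².
HCFC-22: Δ = 177 − 0 = 177 ppt = 0.177 ppb; ΔF = 0.21 × 0.177 = 0.0372 W/m².
SF₆: Δ = 15 − 0 = 15 ppt = 0.015 ppb; ΔF = 0.57 × 0.015 = 0.0086 W/m².
Total ΔF = 4.8552 + 1.0863 + 0.0372 + 0.0086 = 5.9873 W/m².

ΔF = 5.99 W/m²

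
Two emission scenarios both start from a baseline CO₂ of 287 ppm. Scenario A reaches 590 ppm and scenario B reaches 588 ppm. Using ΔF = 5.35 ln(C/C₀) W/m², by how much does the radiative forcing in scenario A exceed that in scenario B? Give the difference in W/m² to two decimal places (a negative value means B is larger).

ΔF_A = 5.35 ln(590/287) = 5.35 × 0.72064 = 3.8554 W/m².
ΔF_B = 5.35 ln(588/287) = 5.35 × 0.71724 = 3.8372 W/m².
Difference: 3.8554 − 3.8372 = 0.0182 W/m².

ΔF_A − ΔF_B = 0.02 W/m²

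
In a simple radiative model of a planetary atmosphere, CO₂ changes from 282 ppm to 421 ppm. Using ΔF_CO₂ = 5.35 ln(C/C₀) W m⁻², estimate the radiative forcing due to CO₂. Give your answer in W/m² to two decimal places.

ΔF = 2.14 W/m²

CO₂: 5.35 × ln(421/282) = 5.35 × ln(1.49291) = 5.35 × 0.40073 = 2.1439 W/m².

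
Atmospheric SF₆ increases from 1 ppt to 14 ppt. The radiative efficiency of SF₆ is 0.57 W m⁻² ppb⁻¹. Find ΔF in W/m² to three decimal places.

SF₆: Δ = 14 − 1 = 13 ppt = 0.013 ppb; ΔF = 0.57 × 0.013 = 0.0074 W/m².

ΔF = 0.007 W/m²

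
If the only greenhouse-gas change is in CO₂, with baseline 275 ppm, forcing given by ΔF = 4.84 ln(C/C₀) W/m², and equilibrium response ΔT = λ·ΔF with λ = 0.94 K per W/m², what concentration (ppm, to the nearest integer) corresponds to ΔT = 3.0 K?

C ≈ 532 ppm

Required forcing: ΔF = ΔT/λ = 3.0/0.94 = 3.1915 W/m².
Then ln(C/275) = ΔF/4.84 = 3.1915/4.84 = 0.65940.
So C = 275 × e^0.65940 = 275 × 1.93363 = 531.75 ppm.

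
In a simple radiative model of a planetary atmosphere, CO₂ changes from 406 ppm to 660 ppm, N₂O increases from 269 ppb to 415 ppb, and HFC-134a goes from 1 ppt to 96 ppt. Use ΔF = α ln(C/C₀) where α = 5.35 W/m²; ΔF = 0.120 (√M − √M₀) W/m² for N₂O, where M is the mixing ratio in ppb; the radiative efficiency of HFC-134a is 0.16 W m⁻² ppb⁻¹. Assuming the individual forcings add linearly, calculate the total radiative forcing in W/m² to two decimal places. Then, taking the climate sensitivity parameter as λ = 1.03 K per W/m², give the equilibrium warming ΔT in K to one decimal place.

ΔF = 3.09 W/m²; ΔT = 3.2 K

CO₂: 5.35 × ln(660/406) = 5.35 × ln(1.62562) = 5.35 × 0.48589 = 2.5995 W/m².
N₂O: 0.120 × (√415 − √269) = 0.120 × (20.3715 − 16.4012) = 0.120 × 3.9703 = 0.4764 W/m².
HFC-134a: Δ = 96 − 1 = 95 ppt = 0.095 ppb; ΔF = 0.16 × 0.095 = 0.0152 W/m².
Total ΔF = 2.5995 + 0.4764 + 0.0152 = 3.0911 W/m².
ΔT = λ ΔF = 1.03 × 3.09 = 3.1827 K.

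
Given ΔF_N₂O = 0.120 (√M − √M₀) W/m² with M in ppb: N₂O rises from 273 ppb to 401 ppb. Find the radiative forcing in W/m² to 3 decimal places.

ΔF = 0.420 W/m²

N₂O: 0.120 × (√401 − √273) = 0.120 × (20.0250 − 16.5227) = 0.120 × 3.5023 = 0.4203 W/m².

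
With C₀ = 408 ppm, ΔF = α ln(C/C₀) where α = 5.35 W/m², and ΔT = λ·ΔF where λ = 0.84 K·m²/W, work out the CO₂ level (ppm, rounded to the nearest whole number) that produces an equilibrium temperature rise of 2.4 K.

Required forcing: ΔF = ΔT/λ = 2.4/0.84 = 2.8571 W/m².
Then ln(C/408) = ΔF/5.35 = 2.8571/5.35 = 0.53404.
So C = 408 × e^0.53404 = 408 × 1.70581 = 695.97 ppm.

C ≈ 696 ppm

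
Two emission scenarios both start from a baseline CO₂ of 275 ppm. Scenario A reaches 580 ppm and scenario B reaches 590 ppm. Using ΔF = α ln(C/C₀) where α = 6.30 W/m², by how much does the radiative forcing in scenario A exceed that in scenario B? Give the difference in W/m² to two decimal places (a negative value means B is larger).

ΔF_A − ΔF_B = -0.11 W/m²

ΔF_A = 6.30 ln(580/275) = 6.30 × 0.74626 = 4.7014 W/m².
ΔF_B = 6.30 ln(590/275) = 6.30 × 0.76335 = 4.8091 W/m².
Difference: 4.7014 − 4.8091 = -0.1077 W/m².
(Equivalently, ΔF_A − ΔF_B = 6.30 ln(580/590) = 6.30 × -0.01709 = -0.1077 W/m².)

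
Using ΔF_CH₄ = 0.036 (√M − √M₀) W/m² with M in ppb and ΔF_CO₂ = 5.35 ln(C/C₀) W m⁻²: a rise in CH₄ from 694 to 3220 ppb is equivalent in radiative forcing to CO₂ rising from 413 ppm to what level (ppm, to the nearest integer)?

CH₄ forcing: 0.036 × (√3220 − √694) = 0.036 × (56.7450 − 26.3439) = 0.036 × 30.4011 = 1.09444 W/m².
Set 5.35 ln(C/413) = 1.09444: ln(C/413) = 1.09444/5.35 = 0.20457, so C = 413 × e^0.20457 = 413 × 1.22700 = 506.75 ppm.

C ≈ 507 ppm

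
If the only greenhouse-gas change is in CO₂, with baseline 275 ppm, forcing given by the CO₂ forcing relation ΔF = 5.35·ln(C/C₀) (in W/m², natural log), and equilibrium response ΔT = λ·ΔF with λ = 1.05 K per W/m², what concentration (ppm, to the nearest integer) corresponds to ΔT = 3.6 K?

C ≈ 522 ppm

Required forcing: ΔF = ΔT/λ = 3.6/1.05 = 3.4286 W/m².
Then ln(C/275) = ΔF/5.35 = 3.4286/5.35 = 0.64086.
So C = 275 × e^0.64086 = 275 × 1.89811 = 521.98 ppm.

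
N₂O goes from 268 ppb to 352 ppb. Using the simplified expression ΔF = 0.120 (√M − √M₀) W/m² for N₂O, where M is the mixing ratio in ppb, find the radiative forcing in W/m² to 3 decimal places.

N₂O: 0.120 × (√352 − √268) = 0.120 × (18.7617 − 16.3707) = 0.120 × 2.3910 = 0.2869 W/m².

ΔF = 0.287 W/m²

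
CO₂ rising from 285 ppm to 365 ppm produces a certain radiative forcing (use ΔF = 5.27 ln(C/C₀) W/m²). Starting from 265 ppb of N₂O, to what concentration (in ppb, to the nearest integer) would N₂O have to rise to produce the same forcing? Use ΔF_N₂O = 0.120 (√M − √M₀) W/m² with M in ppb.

M ≈ 737 ppb

CO₂ forcing: 5.27 × ln(365/285) = 5.27 × 0.247408 = 1.30384 W/m².
Set 0.120(√M − √265) = 1.30384: √M = 1.30384/0.120 + √265 = 10.8653 + 16.2788 = 27.1441.
M = (27.1441)² = 736.80 ppb.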